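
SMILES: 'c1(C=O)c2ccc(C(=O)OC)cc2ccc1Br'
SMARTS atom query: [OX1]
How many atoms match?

2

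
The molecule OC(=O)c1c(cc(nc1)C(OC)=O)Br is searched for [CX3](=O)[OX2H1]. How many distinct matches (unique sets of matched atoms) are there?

1

[CX3](=O)[OX2H1] is the SMARTS for a carboxylic acid: an sp2 carbon double-bonded to O and single-bonded to an -OH oxygen.
Exactly one fragment in the molecule meets all constraints, giving 1 match.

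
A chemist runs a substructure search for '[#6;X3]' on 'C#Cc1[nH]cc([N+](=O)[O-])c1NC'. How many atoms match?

The query [#6;X3] means: any carbon (aromatic or not) with three total connections.
Check the 12 heavy atoms by environment: 1× n (aromatic, X3) → no; 4× c (aromatic, X3) → match; 2× C (X2) → no; 1× N (X3) → no; 1× C (X4) → no; 1× N (charge +1, X3) → no; 1× O (charge -1, X1) → no; 1× O (X1) → no.
That gives 4 matching atoms.

4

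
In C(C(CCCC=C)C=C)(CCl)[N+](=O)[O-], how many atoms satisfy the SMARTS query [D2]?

6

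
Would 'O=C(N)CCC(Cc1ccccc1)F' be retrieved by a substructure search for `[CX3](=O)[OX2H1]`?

No

The pattern [CX3](=O)[OX2H1] describes an sp2 carbon double-bonded to O and single-bonded to an -OH oxygen — a carboxylic acid.
The closest candidate here is a primary amide (-C(=O)NH2), but the carbonyl is bonded to N, not to an -OH oxygen. No other fragment satisfies the full query, so there is no match.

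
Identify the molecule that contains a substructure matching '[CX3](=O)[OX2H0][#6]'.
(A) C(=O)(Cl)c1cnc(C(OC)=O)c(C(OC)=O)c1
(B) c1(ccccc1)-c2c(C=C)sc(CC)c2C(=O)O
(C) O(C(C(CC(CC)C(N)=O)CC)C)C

A

[CX3](=O)[OX2H0][#6] describes a carbonyl carbon bonded to an oxygen that is itself bonded to carbon (no H on that O) (an ester).
(A) contains a methyl-ester group (-C(=O)OCH3), which satisfies every atom and bond constraint.
(B) has a carboxylic acid group (-C(=O)OH) but the singly-bonded O carries H (OX2H1, not H0).
(C) has a methoxy ether (-OCH3) but the ether oxygen is not adjacent to a C=O carbon.
So the answer is (A).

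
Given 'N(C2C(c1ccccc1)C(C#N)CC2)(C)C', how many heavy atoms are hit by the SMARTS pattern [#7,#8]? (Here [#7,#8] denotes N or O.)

The query [#7,#8] means: nitrogen or oxygen (comma = OR).
Check the 16 heavy atoms by environment: 8× C → no; 2× N → match; 6× c (aromatic) → no.
That gives 2 matching atoms.

2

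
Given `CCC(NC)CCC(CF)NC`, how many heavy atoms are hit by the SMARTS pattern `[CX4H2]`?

4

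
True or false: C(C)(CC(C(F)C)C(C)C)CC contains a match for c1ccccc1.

False

The pattern c1ccccc1 describes six aromatic carbons in a ring — a benzene ring.
The closest candidate here is a methyl group (-CH3), but no six-membered all-carbon aromatic ring is present. No other fragment satisfies the full query, so there is no match.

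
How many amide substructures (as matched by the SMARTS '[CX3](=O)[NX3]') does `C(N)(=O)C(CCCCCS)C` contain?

1

[CX3](=O)[NX3] is the SMARTS for an amide: a carbonyl carbon bonded to a trivalent nitrogen.
Exactly one fragment in the molecule meets all constraints, giving 1 match.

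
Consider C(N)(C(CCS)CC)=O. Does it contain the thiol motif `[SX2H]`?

The pattern [SX2H] describes an aliphatic sulfur with two connections, one being H — a thiol.
The molecule carries a thiol (-SH), whose atoms satisfy every constraint of the query, so the pattern matches.

Yes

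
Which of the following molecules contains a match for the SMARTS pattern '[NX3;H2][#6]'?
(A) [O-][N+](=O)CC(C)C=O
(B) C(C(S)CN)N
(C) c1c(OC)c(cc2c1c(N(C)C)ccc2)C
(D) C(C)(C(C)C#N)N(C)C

[NX3;H2][#6] describes a trivalent nitrogen with two H attached to carbon (a primary amine).
(A) has a nitro group (-[N+](=O)[O-]) but the nitrogen is [N+] with no H, not NX3H2.
(B) contains a primary amino group (-NH2), which satisfies every atom and bond constraint.
(C) has a dimethylamino group (-N(CH3)2) but the nitrogen has H0, not H2.
(D) has a nitrile (-C#N) but the nitrogen is NX1 (triple-bonded), not NX3 with two H.
So the answer is (B).

B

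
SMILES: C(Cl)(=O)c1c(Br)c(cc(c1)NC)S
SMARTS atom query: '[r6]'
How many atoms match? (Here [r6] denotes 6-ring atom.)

6

Check the 13 heavy atoms by environment: 6× c (aromatic, in 6-ring) → match; 1× S (acyclic) → no; 2× C (acyclic) → no; 1× O (acyclic) → no; 1× Cl (acyclic) → no; 1× Br (acyclic) → no; 1× N (acyclic) → no.
That gives 6 matching atoms.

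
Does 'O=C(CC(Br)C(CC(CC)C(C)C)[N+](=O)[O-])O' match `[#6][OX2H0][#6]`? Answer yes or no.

No

The pattern [#6][OX2H0][#6] describes an aliphatic oxygen bridging two carbons with no H on the oxygen — an ether.
The closest candidate here is a carboxylic acid group (-C(=O)OH), but the -OH oxygen has H1; the =O is OX1, not OX2. No other fragment satisfies the full query, so there is no match.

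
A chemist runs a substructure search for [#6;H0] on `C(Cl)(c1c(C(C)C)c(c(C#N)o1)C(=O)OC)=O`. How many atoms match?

7

Check the 17 heavy atoms by environment: 1× o (aromatic, H0) → no; 4× c (aromatic, H0) → match; 3× C (H0) → match; 3× O (H0) → no; 3× C (H3) → no; 1× C (H1) → no; 1× N (H0) → no; 1× Cl (H0) → no.
Summing the matching environments: 4 + 3 = 7 matching atoms.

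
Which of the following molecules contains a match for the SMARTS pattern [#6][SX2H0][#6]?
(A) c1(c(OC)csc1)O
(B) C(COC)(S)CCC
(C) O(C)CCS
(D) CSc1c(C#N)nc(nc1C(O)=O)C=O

D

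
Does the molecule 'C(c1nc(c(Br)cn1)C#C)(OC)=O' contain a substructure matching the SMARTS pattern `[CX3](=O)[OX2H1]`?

No

The pattern [CX3](=O)[OX2H1] describes an sp2 carbon double-bonded to O and single-bonded to an -OH oxygen — a carboxylic acid.
The closest candidate here is a methyl-ester group (-C(=O)OCH3), but the singly-bonded O has no H (OX2H0, not OX2H1). No other fragment satisfies the full query, so there is no match.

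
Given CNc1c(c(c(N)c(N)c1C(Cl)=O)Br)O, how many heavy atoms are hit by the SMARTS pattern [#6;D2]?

0

The query [#6;D2] means: any carbon bonded to exactly two heavy atoms.
Check the 15 heavy atoms by environment: 6× c (aromatic, D3) → no; 1× C (D3) → no; 2× O (D1) → no; 1× Cl (D1) → no; 2× N (D1) → no; 1× N (D2) → no; 1× C (D1) → no; 1× Br (D1) → no.
No environment satisfies the query, so 0 matching atoms.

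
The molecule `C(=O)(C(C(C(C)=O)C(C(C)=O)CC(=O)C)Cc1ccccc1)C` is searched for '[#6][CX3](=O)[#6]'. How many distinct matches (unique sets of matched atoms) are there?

[#6][CX3](=O)[#6] is the SMARTS for a ketone: a carbonyl carbon (no H) flanked by two carbons.
The molecule carries 4 separate instances of an acetyl/ketone group (-C(=O)CH3) meeting every constraint; each maps to a distinct set of atoms, giving 4 matches.

4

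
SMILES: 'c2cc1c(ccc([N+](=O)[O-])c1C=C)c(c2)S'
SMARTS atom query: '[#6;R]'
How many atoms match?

10

The query [#6;R] means: carbon that is part of a ring.
Check the 16 heavy atoms by environment: 10× c (aromatic, in 6-ring) → match; 1× N (charge +1, acyclic) → no; 1× O (charge -1, acyclic) → no; 1× O (acyclic) → no; 2× C (acyclic) → no; 1× S (acyclic) → no.
That gives 10 matching atoms.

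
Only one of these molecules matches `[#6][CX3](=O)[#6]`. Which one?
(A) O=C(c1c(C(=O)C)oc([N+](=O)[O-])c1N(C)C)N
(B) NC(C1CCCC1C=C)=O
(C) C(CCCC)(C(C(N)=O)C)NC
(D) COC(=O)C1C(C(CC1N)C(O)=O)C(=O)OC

[#6][CX3](=O)[#6] describes a carbonyl carbon (no H) flanked by two carbons (a ketone).
(A) contains an acetyl/ketone group (-C(=O)CH3), which satisfies every atom and bond constraint.
(B) has a primary amide (-C(=O)NH2) but one neighbour of the carbonyl carbon is N, not C.
(C) has a primary amide (-C(=O)NH2) but one neighbour of the carbonyl carbon is N, not C.
(D) has a methyl-ester group (-C(=O)OCH3) but one neighbour of the carbonyl carbon is O, not C.
So the answer is (A).

A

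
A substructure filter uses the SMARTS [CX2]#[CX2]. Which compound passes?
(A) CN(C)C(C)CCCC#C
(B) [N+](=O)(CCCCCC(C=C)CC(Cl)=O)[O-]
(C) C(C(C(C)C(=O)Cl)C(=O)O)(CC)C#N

A

[CX2]#[CX2] describes a carbon-carbon triple bond (an alkyne).
(A) contains an ethynyl group (-C#CH), which satisfies every atom and bond constraint.
(B) has a vinyl group (-CH=CH2) but the C=C is a double bond; both carbons are CX3, not CX2.
(C) has a nitrile (-C#N) but the triple bond is C#N, not C#C.
So the answer is (A).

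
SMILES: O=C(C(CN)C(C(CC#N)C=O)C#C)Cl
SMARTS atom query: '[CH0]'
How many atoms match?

3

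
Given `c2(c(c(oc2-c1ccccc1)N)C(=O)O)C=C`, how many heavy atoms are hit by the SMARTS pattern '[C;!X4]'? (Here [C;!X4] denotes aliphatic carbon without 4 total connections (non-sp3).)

Check the 17 heavy atoms by environment: 1× o (aromatic, X2) → no; 10× c (aromatic, X3) → no; 3× C (X3) → match; 1× O (X1) → no; 1× O (X2) → no; 1× N (X3) → no.
That gives 3 matching atoms.

3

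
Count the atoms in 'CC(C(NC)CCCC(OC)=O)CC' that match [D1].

5

The query [D1] means: atom with exactly one heavy-atom neighbour (degree 1).
Check the 14 heavy atoms by environment: 4× C (D1) → match; 3× C (D3) → no; 4× C (D2) → no; 1× N (D2) → no; 1× O (D1) → match; 1× O (D2) → no.
Summing the matching environments: 4 + 1 = 5 matching atoms.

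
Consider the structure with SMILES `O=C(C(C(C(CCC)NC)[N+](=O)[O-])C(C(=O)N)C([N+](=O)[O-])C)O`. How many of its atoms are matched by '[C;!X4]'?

2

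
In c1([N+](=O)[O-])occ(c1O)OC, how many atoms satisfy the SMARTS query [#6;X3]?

The query [#6;X3] means: any carbon (aromatic or not) with three total connections.
Check the 11 heavy atoms by environment: 1× o (aromatic, X2) → no; 4× c (aromatic, X3) → match; 2× O (X2) → no; 1× C (X4) → no; 1× N (charge +1, X3) → no; 1× O (charge -1, X1) → no; 1× O (X1) → no.
That gives 4 matching atoms.

4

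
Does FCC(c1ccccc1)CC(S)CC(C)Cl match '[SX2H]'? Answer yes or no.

The pattern [SX2H] describes an aliphatic sulfur with two connections, one being H — a thiol.
The molecule carries a thiol (-SH), whose atoms satisfy every constraint of the query, so the pattern matches.

Yes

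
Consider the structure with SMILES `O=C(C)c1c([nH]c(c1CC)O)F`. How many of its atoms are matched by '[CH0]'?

The query [CH0] means: aliphatic carbon with no attached hydrogen.
Check the 12 heavy atoms by environment: 1× n (aromatic, H1) → no; 4× c (aromatic, H0) → no; 1× C (H2) → no; 2× C (H3) → no; 1× C (H0) → match; 1× O (H0) → no; 1× O (H1) → no; 1× F (H0) → no.
That gives 1 matching atom.

1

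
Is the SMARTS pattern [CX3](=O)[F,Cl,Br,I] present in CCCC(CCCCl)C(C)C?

No

The pattern [CX3](=O)[F,Cl,Br,I] describes a carbonyl carbon bonded to a halogen — an acyl halide.
The closest candidate here is a chloro substituent, but the Cl is not on a carbonyl carbon. No other fragment satisfies the full query, so there is no match.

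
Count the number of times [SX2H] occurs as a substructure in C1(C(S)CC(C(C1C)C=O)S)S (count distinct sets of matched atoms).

[SX2H] is the SMARTS for a thiol: an aliphatic sulfur with two connections, one being H.
The molecule carries 3 separate instances of a thiol (-SH) meeting every constraint; each maps to a distinct set of atoms, giving 3 matches.

3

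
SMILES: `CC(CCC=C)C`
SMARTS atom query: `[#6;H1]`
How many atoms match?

2

Check the 7 heavy atoms by environment: 3× C (H2) → no; 2× C (H1) → match; 2× C (H3) → no.
That gives 2 matching atoms.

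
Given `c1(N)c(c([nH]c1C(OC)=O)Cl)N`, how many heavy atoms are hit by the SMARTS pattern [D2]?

2

Check the 12 heavy atoms by environment: 1× n (aromatic, D2) → match; 4× c (aromatic, D3) → no; 1× Cl (D1) → no; 2× N (D1) → no; 1× C (D3) → no; 1× O (D1) → no; 1× O (D2) → match; 1× C (D1) → no.
Summing the matching environments: 1 + 1 = 2 matching atoms.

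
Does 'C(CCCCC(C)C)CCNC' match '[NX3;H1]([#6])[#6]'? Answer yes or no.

The pattern [NX3;H1]([#6])[#6] describes a trivalent nitrogen with one H, bonded to two carbons — a secondary amine.
The molecule carries an N-methylamino group (-NHCH3), whose atoms satisfy every constraint of the query, so the pattern matches.

Yes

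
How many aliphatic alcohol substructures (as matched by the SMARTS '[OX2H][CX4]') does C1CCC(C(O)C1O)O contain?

3

[OX2H][CX4] is the SMARTS for an aliphatic alcohol: a hydroxyl oxygen bound to an sp3 (X4) carbon.
The molecule carries 3 separate instances of a hydroxyl group (-OH) meeting every constraint; each maps to a distinct set of atoms, giving 3 matches.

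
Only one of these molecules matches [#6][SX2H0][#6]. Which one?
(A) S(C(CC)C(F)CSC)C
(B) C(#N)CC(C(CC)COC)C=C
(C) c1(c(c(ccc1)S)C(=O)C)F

A

[#6][SX2H0][#6] describes an aliphatic sulfur bridging two carbons with no H on the sulfur (a thioether).
(A) contains a methylthio ether (-SCH3), which satisfies every atom and bond constraint.
(B) has a methoxy ether (-OCH3) but the bridging atom is O, not S.
(C) has a thiol (-SH) but the sulfur has H1, not H0 bridging two carbons.
So the answer is (A).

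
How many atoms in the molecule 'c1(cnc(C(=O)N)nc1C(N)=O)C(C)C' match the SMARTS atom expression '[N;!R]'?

Check the 15 heavy atoms by environment: 2× n (aromatic, in 6-ring) → no; 4× c (aromatic, in 6-ring) → no; 5× C (acyclic) → no; 2× O (acyclic) → no; 2× N (acyclic) → match.
That gives 2 matching atoms.

2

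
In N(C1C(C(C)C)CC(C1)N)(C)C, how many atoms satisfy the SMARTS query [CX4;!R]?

Check the 12 heavy atoms by environment: 5× C (X4, in 5-ring) → no; 5× C (X4, acyclic) → match; 2× N (X3, acyclic) → no.
That gives 5 matching atoms.

5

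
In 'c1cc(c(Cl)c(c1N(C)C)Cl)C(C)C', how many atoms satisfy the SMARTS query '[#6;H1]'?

The query [#6;H1] means: any carbon bearing exactly one hydrogen.
Check the 14 heavy atoms by environment: 2× c (aromatic, H1) → match; 4× c (aromatic, H0) → no; 2× Cl (H0) → no; 1× N (H0) → no; 4× C (H3) → no; 1× C (H1) → match.
Summing the matching environments: 2 + 1 = 3 matching atoms.

3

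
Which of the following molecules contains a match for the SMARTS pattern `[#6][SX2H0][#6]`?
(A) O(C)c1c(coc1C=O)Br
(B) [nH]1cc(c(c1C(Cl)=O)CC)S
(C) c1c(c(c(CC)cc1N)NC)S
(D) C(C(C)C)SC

D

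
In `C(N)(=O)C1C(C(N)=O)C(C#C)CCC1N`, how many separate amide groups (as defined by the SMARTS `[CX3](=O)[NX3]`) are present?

[CX3](=O)[NX3] is the SMARTS for an amide: a carbonyl carbon bonded to a trivalent nitrogen.
The molecule carries 2 separate instances of a primary amide (-C(=O)NH2) meeting every constraint; each maps to a distinct set of atoms, giving 2 matches.

2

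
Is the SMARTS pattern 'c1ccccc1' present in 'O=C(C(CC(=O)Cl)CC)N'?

No

The pattern c1ccccc1 describes six aromatic carbons in a ring — a benzene ring.
The closest candidate here is a methyl group (-CH3), but no six-membered all-carbon aromatic ring is present. No other fragment satisfies the full query, so there is no match.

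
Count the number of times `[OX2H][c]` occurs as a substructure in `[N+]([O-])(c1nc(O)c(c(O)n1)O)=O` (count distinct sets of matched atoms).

3

[OX2H][c] is the SMARTS for a phenol: a hydroxyl oxygen attached to an aromatic carbon.
The molecule carries 3 separate instances of a hydroxyl group (-OH) meeting every constraint; each maps to a distinct set of atoms, giving 3 matches.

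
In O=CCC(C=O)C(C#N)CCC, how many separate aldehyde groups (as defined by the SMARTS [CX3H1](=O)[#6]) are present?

2

[CX3H1](=O)[#6] is the SMARTS for an aldehyde: an sp2 carbon with one H, double-bonded to O and single-bonded to carbon.
The molecule carries 2 separate instances of an aldehyde (-CHO) meeting every constraint; each maps to a distinct set of atoms, giving 2 matches.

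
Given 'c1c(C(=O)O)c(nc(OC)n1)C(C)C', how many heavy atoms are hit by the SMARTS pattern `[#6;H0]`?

4

The query [#6;H0] means: any carbon with no attached hydrogen.
Check the 14 heavy atoms by environment: 2× n (aromatic, H0) → no; 3× c (aromatic, H0) → match; 1× c (aromatic, H1) → no; 2× O (H0) → no; 3× C (H3) → no; 1× C (H0) → match; 1× O (H1) → no; 1× C (H1) → no.
Summing the matching environments: 3 + 1 = 4 matching atoms.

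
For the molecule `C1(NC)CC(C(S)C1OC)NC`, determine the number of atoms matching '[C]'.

8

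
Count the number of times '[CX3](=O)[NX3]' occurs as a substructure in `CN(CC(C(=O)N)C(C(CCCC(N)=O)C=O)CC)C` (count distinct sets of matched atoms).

[CX3](=O)[NX3] is the SMARTS for an amide: a carbonyl carbon bonded to a trivalent nitrogen.
The molecule carries 2 separate instances of a primary amide (-C(=O)NH2) meeting every constraint; each maps to a distinct set of atoms, giving 2 matches.

2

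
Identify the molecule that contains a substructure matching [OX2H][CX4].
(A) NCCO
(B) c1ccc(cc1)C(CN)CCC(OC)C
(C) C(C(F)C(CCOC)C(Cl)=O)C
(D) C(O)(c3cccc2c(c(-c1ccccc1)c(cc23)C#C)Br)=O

[OX2H][CX4] describes a hydroxyl oxygen bound to an sp3 (X4) carbon (an aliphatic alcohol).
(A) contains a hydroxyl group (-OH), which satisfies every atom and bond constraint.
(B) has a methoxy ether (-OCH3) but the oxygen has H0 (ether), not H1.
(C) has a methoxy ether (-OCH3) but the oxygen has H0 (ether), not H1.
(D) has a carboxylic acid group (-C(=O)OH) but the -OH is on a CX3 carbonyl carbon, not a CX4 carbon.
So the answer is (A).

A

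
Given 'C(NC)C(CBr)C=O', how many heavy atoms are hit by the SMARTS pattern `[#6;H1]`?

The query [#6;H1] means: any carbon bearing exactly one hydrogen.
Check the 8 heavy atoms by environment: 2× C (H2) → no; 2× C (H1) → match; 1× O (H0) → no; 1× Br (H0) → no; 1× N (H1) → no; 1× C (H3) → no.
That gives 2 matching atoms.

2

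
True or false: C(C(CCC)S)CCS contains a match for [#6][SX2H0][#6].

The pattern [#6][SX2H0][#6] describes an aliphatic sulfur bridging two carbons with no H on the sulfur — a thioether.
The closest candidate here is a thiol (-SH), but the sulfur has H1, not H0 bridging two carbons. No other fragment satisfies the full query, so there is no match.

False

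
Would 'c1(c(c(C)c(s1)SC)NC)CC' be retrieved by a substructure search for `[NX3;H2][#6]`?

The pattern [NX3;H2][#6] describes a trivalent nitrogen with two H attached to carbon — a primary amine.
The closest candidate here is an N-methylamino group (-NHCH3), but the nitrogen bears two carbons and only one H (H1), not H2. No other fragment satisfies the full query, so there is no match.

No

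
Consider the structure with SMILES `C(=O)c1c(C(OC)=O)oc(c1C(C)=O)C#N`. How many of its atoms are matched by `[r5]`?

5

Check the 16 heavy atoms by environment: 1× o (aromatic, in 5-ring) → match; 4× c (aromatic, in 5-ring) → match; 6× C (acyclic) → no; 1× N (acyclic) → no; 4× O (acyclic) → no.
Summing the matching environments: 1 + 4 = 5 matching atoms.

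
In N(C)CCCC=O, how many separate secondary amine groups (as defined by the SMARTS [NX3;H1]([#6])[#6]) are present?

[NX3;H1]([#6])[#6] is the SMARTS for a secondary amine: a trivalent nitrogen with one H, bonded to two carbons.
Exactly one fragment in the molecule meets all constraints, giving 1 match.

1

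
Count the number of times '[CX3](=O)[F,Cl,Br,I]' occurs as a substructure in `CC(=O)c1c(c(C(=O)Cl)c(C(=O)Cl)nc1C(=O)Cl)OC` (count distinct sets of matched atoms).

[CX3](=O)[F,Cl,Br,I] is the SMARTS for an acyl halide: a carbonyl carbon bonded to a halogen.
The molecule carries 3 separate instances of an acyl chloride (-C(=O)Cl) meeting every constraint; each maps to a distinct set of atoms, giving 3 matches.

3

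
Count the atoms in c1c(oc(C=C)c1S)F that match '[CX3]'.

The query [CX3] means: C with X3: aliphatic carbon with exactly 3 total connections.
Check the 9 heavy atoms by environment: 1× o (aromatic, X2) → no; 4× c (aromatic, X3) → no; 1× S (X2) → no; 1× F (X1) → no; 2× C (X3) → match.
That gives 2 matching atoms.

2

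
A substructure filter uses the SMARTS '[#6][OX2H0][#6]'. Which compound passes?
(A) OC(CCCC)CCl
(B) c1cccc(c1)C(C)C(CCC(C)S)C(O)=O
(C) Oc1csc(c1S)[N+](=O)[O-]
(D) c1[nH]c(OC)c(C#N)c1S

D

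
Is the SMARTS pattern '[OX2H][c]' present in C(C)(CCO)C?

No

The pattern [OX2H][c] describes a hydroxyl oxygen attached to an aromatic carbon — a phenol.
The closest candidate here is a hydroxyl group (-OH), but the -OH is on an aliphatic carbon, not an aromatic c. No other fragment satisfies the full query, so there is no match.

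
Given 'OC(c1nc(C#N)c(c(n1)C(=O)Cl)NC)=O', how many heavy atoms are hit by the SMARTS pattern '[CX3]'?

2

Check the 16 heavy atoms by environment: 2× n (aromatic, X2) → no; 4× c (aromatic, X3) → no; 1× N (X3) → no; 1× C (X4) → no; 1× C (X2) → no; 1× N (X1) → no; 2× C (X3) → match; 2× O (X1) → no; 1× O (X2) → no; 1× Cl (X1) → no.
That gives 2 matching atoms.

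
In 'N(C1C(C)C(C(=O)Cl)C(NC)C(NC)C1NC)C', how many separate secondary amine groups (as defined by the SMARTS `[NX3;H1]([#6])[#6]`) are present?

[NX3;H1]([#6])[#6] is the SMARTS for a secondary amine: a trivalent nitrogen with one H, bonded to two carbons.
The molecule carries 4 separate instances of an N-methylamino group (-NHCH3) meeting every constraint; each maps to a distinct set of atoms, giving 4 matches.

4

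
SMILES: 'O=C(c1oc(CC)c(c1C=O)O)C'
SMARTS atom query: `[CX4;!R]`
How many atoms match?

The query [CX4;!R] means: aliphatic carbon with four total connections, not in a ring.
Check the 13 heavy atoms by environment: 1× o (aromatic, X2, in 5-ring) → no; 4× c (aromatic, X3, in 5-ring) → no; 2× C (X3, acyclic) → no; 2× O (X1, acyclic) → no; 1× O (X2, acyclic) → no; 3× C (X4, acyclic) → match.
That gives 3 matching atoms.

3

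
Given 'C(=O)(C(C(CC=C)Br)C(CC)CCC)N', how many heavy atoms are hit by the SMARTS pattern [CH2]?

Check the 15 heavy atoms by environment: 5× C (H2) → match; 4× C (H1) → no; 2× C (H3) → no; 1× Br (H0) → no; 1× C (H0) → no; 1× O (H0) → no; 1× N (H2) → no.
That gives 5 matching atoms.

5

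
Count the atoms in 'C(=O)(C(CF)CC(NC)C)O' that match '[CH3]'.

2

Check the 11 heavy atoms by environment: 2× C (H3) → match; 2× C (H1) → no; 2× C (H2) → no; 1× C (H0) → no; 1× O (H0) → no; 1× O (H1) → no; 1× N (H1) → no; 1× F (H0) → no.
That gives 2 matching atoms.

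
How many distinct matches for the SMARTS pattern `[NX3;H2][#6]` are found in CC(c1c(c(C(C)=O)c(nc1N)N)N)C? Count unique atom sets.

[NX3;H2][#6] is the SMARTS for a primary amine: a trivalent nitrogen with two H attached to carbon.
The molecule carries 3 separate instances of a primary amino group (-NH2) meeting every constraint; each maps to a distinct set of atoms, giving 3 matches.

3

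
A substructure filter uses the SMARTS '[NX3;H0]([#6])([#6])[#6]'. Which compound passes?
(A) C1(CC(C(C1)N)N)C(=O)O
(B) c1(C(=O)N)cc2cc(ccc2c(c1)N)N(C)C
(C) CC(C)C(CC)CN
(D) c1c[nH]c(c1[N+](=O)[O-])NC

[NX3;H0]([#6])([#6])[#6] describes a trivalent nitrogen with no H, bonded to three carbons (a tertiary amine).
(A) has a primary amino group (-NH2) but the nitrogen has H2, not H0 with three carbons.
(B) contains a dimethylamino group (-N(CH3)2), which satisfies every atom and bond constraint.
(C) has a primary amino group (-NH2) but the nitrogen has H2, not H0 with three carbons.
(D) has an N-methylamino group (-NHCH3) but the nitrogen still has one H (H1), not H0.
So the answer is (B).

B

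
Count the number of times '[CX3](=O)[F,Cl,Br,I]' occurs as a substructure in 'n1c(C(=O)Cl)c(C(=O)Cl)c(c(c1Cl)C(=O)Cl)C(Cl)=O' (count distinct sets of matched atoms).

4

[CX3](=O)[F,Cl,Br,I] is the SMARTS for an acyl halide: a carbonyl carbon bonded to a halogen.
The molecule carries 4 separate instances of an acyl chloride (-C(=O)Cl) meeting every constraint; each maps to a distinct set of atoms, giving 4 matches.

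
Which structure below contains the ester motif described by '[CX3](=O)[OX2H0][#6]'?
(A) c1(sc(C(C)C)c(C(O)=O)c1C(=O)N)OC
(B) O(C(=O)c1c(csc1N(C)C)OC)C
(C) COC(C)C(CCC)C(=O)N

B

[CX3](=O)[OX2H0][#6] describes a carbonyl carbon bonded to an oxygen that is itself bonded to carbon (no H on that O) (an ester).
(A) has a carboxylic acid group (-C(=O)OH) but the singly-bonded O carries H (OX2H1, not H0).
(B) contains a methyl-ester group (-C(=O)OCH3), which satisfies every atom and bond constraint.
(C) has a methoxy ether (-OCH3) but the ether oxygen is not adjacent to a C=O carbon.
So the answer is (B).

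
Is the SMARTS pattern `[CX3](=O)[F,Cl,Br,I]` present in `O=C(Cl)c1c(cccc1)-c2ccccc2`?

The pattern [CX3](=O)[F,Cl,Br,I] describes a carbonyl carbon bonded to a halogen — an acyl halide.
The molecule carries an acyl chloride (-C(=O)Cl), whose atoms satisfy every constraint of the query, so the pattern matches.

Yes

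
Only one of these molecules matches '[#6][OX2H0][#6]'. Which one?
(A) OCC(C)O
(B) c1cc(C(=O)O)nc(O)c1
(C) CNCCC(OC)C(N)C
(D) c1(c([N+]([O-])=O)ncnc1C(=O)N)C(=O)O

C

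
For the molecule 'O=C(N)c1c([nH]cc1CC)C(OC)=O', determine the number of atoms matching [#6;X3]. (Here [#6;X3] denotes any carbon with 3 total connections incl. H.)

6

Check the 14 heavy atoms by environment: 1× n (aromatic, X3) → no; 4× c (aromatic, X3) → match; 2× C (X3) → match; 2× O (X1) → no; 1× O (X2) → no; 3× C (X4) → no; 1× N (X3) → no.
Summing the matching environments: 4 + 2 = 6 matching atoms.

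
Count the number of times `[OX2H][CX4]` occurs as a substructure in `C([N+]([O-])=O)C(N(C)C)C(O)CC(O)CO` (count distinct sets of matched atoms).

3

[OX2H][CX4] is the SMARTS for an aliphatic alcohol: a hydroxyl oxygen bound to an sp3 (X4) carbon.
The molecule carries 3 separate instances of a hydroxyl group (-OH) meeting every constraint; each maps to a distinct set of atoms, giving 3 matches.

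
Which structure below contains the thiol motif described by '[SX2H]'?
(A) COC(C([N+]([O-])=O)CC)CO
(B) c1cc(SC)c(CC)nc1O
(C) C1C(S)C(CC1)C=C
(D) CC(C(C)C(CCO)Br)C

[SX2H] describes an aliphatic sulfur with two connections, one being H (a thiol).
(A) has a hydroxyl group (-OH) but it is an -OH, not an -SH.
(B) has a hydroxyl group (-OH) but it is an -OH, not an -SH.
(C) contains a thiol (-SH), which satisfies every atom and bond constraint.
(D) has a hydroxyl group (-OH) but it is an -OH, not an -SH.
So the answer is (C).

C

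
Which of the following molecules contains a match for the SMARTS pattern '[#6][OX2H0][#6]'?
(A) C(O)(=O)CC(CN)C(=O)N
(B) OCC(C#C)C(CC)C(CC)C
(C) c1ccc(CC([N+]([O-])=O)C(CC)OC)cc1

[#6][OX2H0][#6] describes an aliphatic oxygen bridging two carbons with no H on the oxygen (an ether).
(A) has a carboxylic acid group (-C(=O)OH) but the -OH oxygen has H1; the =O is OX1, not OX2.
(B) has a hydroxyl group (-OH) but the oxygen has H1, not H0 bridging two carbons.
(C) contains a methoxy ether (-OCH3), which satisfies every atom and bond constraint.
So the answer is (C).

C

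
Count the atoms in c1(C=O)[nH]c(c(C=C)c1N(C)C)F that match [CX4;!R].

2

The query [CX4;!R] means: aliphatic carbon with four total connections, not in a ring.
Check the 13 heavy atoms by environment: 1× n (aromatic, X3, in 5-ring) → no; 4× c (aromatic, X3, in 5-ring) → no; 3× C (X3, acyclic) → no; 1× O (X1, acyclic) → no; 1× N (X3, acyclic) → no; 2× C (X4, acyclic) → match; 1× F (X1, acyclic) → no.
That gives 2 matching atoms.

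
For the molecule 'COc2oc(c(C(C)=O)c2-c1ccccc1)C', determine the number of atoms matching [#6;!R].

Check the 17 heavy atoms by environment: 1× o (aromatic, in 5-ring) → no; 4× c (aromatic, in 5-ring) → no; 2× O (acyclic) → no; 4× C (acyclic) → match; 6× c (aromatic, in 6-ring) → no.
That gives 4 matching atoms.

4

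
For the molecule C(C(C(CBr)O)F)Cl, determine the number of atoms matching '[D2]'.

2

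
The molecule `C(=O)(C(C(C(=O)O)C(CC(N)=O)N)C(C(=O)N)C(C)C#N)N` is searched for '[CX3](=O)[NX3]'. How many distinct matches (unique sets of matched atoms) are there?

[CX3](=O)[NX3] is the SMARTS for an amide: a carbonyl carbon bonded to a trivalent nitrogen.
The molecule carries 3 separate instances of a primary amide (-C(=O)NH2) meeting every constraint; each maps to a distinct set of atoms, giving 3 matches.

3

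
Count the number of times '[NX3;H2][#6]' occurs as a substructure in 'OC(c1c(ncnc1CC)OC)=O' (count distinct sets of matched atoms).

[NX3;H2][#6] is the SMARTS for a primary amine: a trivalent nitrogen with two H attached to carbon.
No fragment in the molecule satisfies every constraint, giving 0 matches.

0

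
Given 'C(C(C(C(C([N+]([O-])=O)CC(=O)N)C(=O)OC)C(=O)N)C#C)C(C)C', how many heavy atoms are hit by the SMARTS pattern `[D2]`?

The query [D2] means: atom with exactly two heavy-atom neighbours.
Check the 24 heavy atoms by environment: 3× C (D2) → match; 8× C (D3) → no; 4× C (D1) → no; 1× N (charge +1, D3) → no; 1× O (charge -1, D1) → no; 4× O (D1) → no; 2× N (D1) → no; 1× O (D2) → match.
Summing the matching environments: 3 + 1 = 4 matching atoms.

4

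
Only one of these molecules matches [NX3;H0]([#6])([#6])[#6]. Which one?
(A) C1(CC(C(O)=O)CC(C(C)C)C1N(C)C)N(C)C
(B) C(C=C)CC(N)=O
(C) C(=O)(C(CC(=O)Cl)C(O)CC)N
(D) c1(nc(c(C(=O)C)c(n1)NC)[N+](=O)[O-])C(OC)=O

[NX3;H0]([#6])([#6])[#6] describes a trivalent nitrogen with no H, bonded to three carbons (a tertiary amine).
(A) contains a dimethylamino group (-N(CH3)2), which satisfies every atom and bond constraint.
(B) has a primary amide (-C(=O)NH2) but the amide nitrogen has H2 and only one carbon neighbour.
(C) has a primary amide (-C(=O)NH2) but the amide nitrogen has H2 and only one carbon neighbour.
(D) has an N-methylamino group (-NHCH3) but the nitrogen still has one H (H1), not H0.
So the answer is (A).

A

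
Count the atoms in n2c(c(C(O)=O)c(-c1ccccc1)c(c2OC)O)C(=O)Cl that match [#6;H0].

8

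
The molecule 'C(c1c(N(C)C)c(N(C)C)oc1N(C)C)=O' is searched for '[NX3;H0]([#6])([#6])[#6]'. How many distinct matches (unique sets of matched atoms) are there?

3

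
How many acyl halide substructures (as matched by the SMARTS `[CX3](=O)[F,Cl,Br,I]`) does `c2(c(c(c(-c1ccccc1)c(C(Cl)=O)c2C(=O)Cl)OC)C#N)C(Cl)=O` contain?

3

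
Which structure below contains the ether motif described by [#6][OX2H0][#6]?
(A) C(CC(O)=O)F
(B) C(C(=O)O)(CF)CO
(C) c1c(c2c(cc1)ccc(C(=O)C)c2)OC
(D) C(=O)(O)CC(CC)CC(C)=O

C

[#6][OX2H0][#6] describes an aliphatic oxygen bridging two carbons with no H on the oxygen (an ether).
(A) has a carboxylic acid group (-C(=O)OH) but the -OH oxygen has H1; the =O is OX1, not OX2.
(B) has a hydroxyl group (-OH) but the oxygen has H1, not H0 bridging two carbons.
(C) contains a methoxy ether (-OCH3), which satisfies every atom and bond constraint.
(D) has a carboxylic acid group (-C(=O)OH) but the -OH oxygen has H1; the =O is OX1, not OX2.
So the answer is (C).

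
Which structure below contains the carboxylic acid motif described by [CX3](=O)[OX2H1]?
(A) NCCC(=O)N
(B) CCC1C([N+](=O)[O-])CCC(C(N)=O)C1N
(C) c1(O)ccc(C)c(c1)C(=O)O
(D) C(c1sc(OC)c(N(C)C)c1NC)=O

C

[CX3](=O)[OX2H1] describes an sp2 carbon double-bonded to O and single-bonded to an -OH oxygen (a carboxylic acid).
(A) has a primary amide (-C(=O)NH2) but the carbonyl is bonded to N, not to an -OH oxygen.
(B) has a primary amide (-C(=O)NH2) but the carbonyl is bonded to N, not to an -OH oxygen.
(C) contains a carboxylic acid group (-C(=O)OH), which satisfies every atom and bond constraint.
(D) has an aldehyde (-CHO) but there is no singly-bonded oxygen on the carbonyl carbon.
So the answer is (C).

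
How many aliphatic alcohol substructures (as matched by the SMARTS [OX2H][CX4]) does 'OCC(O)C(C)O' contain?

[OX2H][CX4] is the SMARTS for an aliphatic alcohol: a hydroxyl oxygen bound to an sp3 (X4) carbon.
The molecule carries 3 separate instances of a hydroxyl group (-OH) meeting every constraint; each maps to a distinct set of atoms, giving 3 matches.

3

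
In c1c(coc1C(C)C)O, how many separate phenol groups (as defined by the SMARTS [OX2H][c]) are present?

[OX2H][c] is the SMARTS for a phenol: a hydroxyl oxygen attached to an aromatic carbon.
Exactly one fragment in the molecule meets all constraints, giving 1 match.

1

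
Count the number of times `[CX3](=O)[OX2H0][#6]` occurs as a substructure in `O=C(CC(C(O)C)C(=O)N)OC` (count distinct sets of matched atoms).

1

[CX3](=O)[OX2H0][#6] is the SMARTS for an ester: a carbonyl carbon bonded to an oxygen that is itself bonded to carbon (no H on that O).
Exactly one fragment in the molecule meets all constraints, giving 1 match.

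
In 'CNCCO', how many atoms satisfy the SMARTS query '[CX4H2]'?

2

The query [CX4H2] means: sp3 carbon (X4) with exactly two hydrogens.
Check the 5 heavy atoms by environment: 2× C (H2, X4) → match; 1× N (H1, X3) → no; 1× C (H3, X4) → no; 1× O (H1, X2) → no.
That gives 2 matching atoms.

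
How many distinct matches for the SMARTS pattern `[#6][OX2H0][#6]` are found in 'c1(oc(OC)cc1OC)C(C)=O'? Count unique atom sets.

2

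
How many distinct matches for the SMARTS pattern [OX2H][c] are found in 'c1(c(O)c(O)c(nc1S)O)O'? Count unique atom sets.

4

[OX2H][c] is the SMARTS for a phenol: a hydroxyl oxygen attached to an aromatic carbon.
The molecule carries 4 separate instances of a hydroxyl group (-OH) meeting every constraint; each maps to a distinct set of atoms, giving 4 matches.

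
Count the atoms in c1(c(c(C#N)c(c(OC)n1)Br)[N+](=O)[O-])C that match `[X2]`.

Check the 15 heavy atoms by environment: 1× n (aromatic, X2) → match; 5× c (aromatic, X3) → no; 1× Br (X1) → no; 1× O (X2) → match; 2× C (X4) → no; 1× N (charge +1, X3) → no; 1× O (charge -1, X1) → no; 1× O (X1) → no; 1× C (X2) → match; 1× N (X1) → no.
Summing the matching environments: 1 + 1 + 1 = 3 matching atoms.

3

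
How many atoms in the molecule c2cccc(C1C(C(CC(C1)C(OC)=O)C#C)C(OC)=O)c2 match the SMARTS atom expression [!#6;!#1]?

4

Check the 22 heavy atoms by environment: 12× C → no; 6× c (aromatic) → no; 4× O → match.
That gives 4 matching atoms.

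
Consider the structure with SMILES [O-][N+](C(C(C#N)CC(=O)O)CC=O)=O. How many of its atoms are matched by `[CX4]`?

The query [CX4] means: C with X4: aliphatic carbon with exactly 4 total connections (bonds + H).
Check the 14 heavy atoms by environment: 4× C (X4) → match; 1× N (charge +1, X3) → no; 1× O (charge -1, X1) → no; 3× O (X1) → no; 2× C (X3) → no; 1× O (X2) → no; 1× C (X2) → no; 1× N (X1) → no.
That gives 4 matching atoms.

4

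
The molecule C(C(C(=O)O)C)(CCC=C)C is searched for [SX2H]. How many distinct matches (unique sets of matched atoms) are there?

0

[SX2H] is the SMARTS for a thiol: an aliphatic sulfur with two connections, one being H.
No fragment in the molecule satisfies every constraint, giving 0 matches.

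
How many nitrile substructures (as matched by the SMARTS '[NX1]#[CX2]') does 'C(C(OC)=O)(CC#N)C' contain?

1

[NX1]#[CX2] is the SMARTS for a nitrile: a nitrogen triple-bonded to a two-connected carbon.
Exactly one fragment in the molecule meets all constraints, giving 1 match.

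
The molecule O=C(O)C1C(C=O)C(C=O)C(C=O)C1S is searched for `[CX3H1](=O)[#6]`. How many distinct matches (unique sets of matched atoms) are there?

3

[CX3H1](=O)[#6] is the SMARTS for an aldehyde: an sp2 carbon with one H, double-bonded to O and single-bonded to carbon.
The molecule carries 3 separate instances of an aldehyde (-CHO) meeting every constraint; each maps to a distinct set of atoms, giving 3 matches.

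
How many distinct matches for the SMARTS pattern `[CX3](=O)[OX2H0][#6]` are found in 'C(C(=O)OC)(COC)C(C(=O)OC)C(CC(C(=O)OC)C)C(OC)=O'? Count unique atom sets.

[CX3](=O)[OX2H0][#6] is the SMARTS for an ester: a carbonyl carbon bonded to an oxygen that is itself bonded to carbon (no H on that O).
The molecule carries 4 separate instances of a methyl-ester group (-C(=O)OCH3) meeting every constraint; each maps to a distinct set of atoms, giving 4 matches.

4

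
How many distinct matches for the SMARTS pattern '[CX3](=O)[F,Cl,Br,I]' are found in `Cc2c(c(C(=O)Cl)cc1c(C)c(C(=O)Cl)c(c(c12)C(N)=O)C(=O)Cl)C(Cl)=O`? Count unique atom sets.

4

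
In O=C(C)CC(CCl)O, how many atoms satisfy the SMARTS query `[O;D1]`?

2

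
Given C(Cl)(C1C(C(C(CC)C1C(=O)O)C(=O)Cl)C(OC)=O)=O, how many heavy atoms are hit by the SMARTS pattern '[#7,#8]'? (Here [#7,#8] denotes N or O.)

6

The query [#7,#8] means: nitrogen or oxygen (comma = OR).
Check the 20 heavy atoms by environment: 12× C → no; 6× O → match; 2× Cl → no.
That gives 6 matching atoms.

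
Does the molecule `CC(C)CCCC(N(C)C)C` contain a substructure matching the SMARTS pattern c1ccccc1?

The pattern c1ccccc1 describes six aromatic carbons in a ring — a benzene ring.
The closest candidate here is a methyl group (-CH3), but no six-membered all-carbon aromatic ring is present. No other fragment satisfies the full query, so there is no match.

No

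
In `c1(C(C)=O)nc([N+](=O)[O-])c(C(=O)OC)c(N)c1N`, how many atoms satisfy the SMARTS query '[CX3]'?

The query [CX3] means: C with X3: aliphatic carbon with exactly 3 total connections.
Check the 18 heavy atoms by environment: 1× n (aromatic, X2) → no; 5× c (aromatic, X3) → no; 2× C (X3) → match; 3× O (X1) → no; 1× O (X2) → no; 2× C (X4) → no; 2× N (X3) → no; 1× N (charge +1, X3) → no; 1× O (charge -1, X1) → no.
That gives 2 matching atoms.

2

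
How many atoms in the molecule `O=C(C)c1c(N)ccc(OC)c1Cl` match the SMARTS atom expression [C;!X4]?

The query [C;!X4] means: aliphatic carbon that does not have four total connections.
Check the 13 heavy atoms by environment: 6× c (aromatic, X3) → no; 1× C (X3) → match; 1× O (X1) → no; 2× C (X4) → no; 1× Cl (X1) → no; 1× N (X3) → no; 1× O (X2) → no.
That gives 1 matching atom.

1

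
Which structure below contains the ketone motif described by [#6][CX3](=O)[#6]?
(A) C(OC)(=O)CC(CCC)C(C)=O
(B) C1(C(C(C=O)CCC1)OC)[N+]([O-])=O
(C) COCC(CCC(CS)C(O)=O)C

[#6][CX3](=O)[#6] describes a carbonyl carbon (no H) flanked by two carbons (a ketone).
(A) contains an acetyl/ketone group (-C(=O)CH3), which satisfies every atom and bond constraint.
(B) has an aldehyde (-CHO) but the carbonyl carbon has H1, so it is not flanked by two carbons.
(C) has a carboxylic acid group (-C(=O)OH) but one neighbour of the carbonyl carbon is O, not C.
So the answer is (A).

A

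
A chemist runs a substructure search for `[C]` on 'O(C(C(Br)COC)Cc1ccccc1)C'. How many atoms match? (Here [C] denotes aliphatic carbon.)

6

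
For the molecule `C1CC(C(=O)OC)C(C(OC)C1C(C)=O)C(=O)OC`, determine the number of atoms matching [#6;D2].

2

Check the 19 heavy atoms by environment: 7× C (D3) → no; 2× C (D2) → match; 3× O (D1) → no; 3× O (D2) → no; 4× C (D1) → no.
That gives 2 matching atoms.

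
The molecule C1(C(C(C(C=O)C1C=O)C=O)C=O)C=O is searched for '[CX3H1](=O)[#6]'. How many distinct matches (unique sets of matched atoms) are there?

[CX3H1](=O)[#6] is the SMARTS for an aldehyde: an sp2 carbon with one H, double-bonded to O and single-bonded to carbon.
The molecule carries 5 separate instances of an aldehyde (-CHO) meeting every constraint; each maps to a distinct set of atoms, giving 5 matches.

5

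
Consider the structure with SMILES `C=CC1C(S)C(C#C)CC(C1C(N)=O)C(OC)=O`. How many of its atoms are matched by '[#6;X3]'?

4

Check the 18 heavy atoms by environment: 7× C (X4) → no; 4× C (X3) → match; 2× C (X2) → no; 2× O (X1) → no; 1× N (X3) → no; 1× O (X2) → no; 1× S (X2) → no.
That gives 4 matching atoms.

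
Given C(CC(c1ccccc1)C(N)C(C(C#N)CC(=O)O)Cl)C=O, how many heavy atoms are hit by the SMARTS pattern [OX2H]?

1

The query [OX2H] means: aliphatic oxygen with two connections, one of which is H — an -OH oxygen.
Check the 22 heavy atoms by environment: 3× C (H2, X4) → no; 4× C (H1, X4) → no; 1× C (H0, X2) → no; 1× N (H0, X1) → no; 1× Cl (H0, X1) → no; 1× C (H0, X3) → no; 2× O (H0, X1) → no; 1× O (H1, X2) → match; 1× c (aromatic, H0, X3) → no; 5× c (aromatic, H1, X3) → no; 1× N (H2, X3) → no; 1× C (H1, X3) → no.
That gives 1 matching atom.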